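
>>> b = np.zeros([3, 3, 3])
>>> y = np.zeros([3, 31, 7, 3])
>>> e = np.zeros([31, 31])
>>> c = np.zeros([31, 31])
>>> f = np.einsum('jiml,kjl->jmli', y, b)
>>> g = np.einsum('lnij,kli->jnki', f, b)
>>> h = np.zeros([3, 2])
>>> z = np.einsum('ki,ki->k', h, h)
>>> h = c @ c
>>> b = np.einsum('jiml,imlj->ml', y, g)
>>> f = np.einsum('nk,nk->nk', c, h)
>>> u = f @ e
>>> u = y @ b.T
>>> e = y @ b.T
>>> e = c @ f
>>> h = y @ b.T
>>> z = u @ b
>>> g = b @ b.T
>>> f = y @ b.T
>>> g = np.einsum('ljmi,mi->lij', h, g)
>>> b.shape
(7, 3)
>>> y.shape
(3, 31, 7, 3)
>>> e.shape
(31, 31)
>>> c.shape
(31, 31)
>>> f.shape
(3, 31, 7, 7)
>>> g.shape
(3, 7, 31)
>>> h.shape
(3, 31, 7, 7)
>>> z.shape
(3, 31, 7, 3)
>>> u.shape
(3, 31, 7, 7)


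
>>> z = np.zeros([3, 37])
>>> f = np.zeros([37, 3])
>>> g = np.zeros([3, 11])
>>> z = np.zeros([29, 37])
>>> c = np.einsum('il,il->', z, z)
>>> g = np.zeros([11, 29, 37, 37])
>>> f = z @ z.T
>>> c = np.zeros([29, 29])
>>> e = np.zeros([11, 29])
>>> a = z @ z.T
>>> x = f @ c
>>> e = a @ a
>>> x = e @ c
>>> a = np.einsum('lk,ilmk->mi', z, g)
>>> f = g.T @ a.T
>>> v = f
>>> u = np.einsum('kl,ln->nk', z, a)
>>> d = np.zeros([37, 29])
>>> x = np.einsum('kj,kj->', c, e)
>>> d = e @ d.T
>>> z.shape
(29, 37)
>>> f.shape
(37, 37, 29, 37)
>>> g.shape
(11, 29, 37, 37)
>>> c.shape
(29, 29)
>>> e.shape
(29, 29)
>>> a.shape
(37, 11)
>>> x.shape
()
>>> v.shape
(37, 37, 29, 37)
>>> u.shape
(11, 29)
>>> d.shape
(29, 37)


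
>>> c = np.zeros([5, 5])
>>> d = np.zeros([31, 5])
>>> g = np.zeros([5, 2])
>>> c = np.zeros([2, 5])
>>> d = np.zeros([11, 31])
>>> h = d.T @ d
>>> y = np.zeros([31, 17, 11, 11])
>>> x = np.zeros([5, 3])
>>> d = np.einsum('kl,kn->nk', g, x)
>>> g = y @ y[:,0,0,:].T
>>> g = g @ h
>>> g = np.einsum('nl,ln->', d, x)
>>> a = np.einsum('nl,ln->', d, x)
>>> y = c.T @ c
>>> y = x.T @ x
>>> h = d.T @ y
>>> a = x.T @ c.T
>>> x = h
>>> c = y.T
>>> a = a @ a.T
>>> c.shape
(3, 3)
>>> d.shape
(3, 5)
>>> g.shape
()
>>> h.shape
(5, 3)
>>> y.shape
(3, 3)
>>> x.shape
(5, 3)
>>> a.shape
(3, 3)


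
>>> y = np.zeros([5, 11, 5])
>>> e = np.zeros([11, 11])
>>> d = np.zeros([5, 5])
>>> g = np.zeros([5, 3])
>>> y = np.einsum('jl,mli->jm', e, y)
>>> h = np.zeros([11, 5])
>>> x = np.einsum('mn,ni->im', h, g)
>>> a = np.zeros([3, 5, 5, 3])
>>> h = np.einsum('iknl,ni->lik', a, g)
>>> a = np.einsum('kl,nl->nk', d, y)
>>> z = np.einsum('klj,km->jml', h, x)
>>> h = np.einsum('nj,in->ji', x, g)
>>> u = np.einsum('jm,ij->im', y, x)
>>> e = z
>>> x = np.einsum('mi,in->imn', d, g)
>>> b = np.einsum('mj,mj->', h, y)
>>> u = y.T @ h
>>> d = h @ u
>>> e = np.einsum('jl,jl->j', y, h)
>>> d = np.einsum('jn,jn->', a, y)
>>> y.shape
(11, 5)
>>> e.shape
(11,)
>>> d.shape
()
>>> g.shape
(5, 3)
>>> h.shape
(11, 5)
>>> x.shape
(5, 5, 3)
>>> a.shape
(11, 5)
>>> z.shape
(5, 11, 3)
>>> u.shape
(5, 5)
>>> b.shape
()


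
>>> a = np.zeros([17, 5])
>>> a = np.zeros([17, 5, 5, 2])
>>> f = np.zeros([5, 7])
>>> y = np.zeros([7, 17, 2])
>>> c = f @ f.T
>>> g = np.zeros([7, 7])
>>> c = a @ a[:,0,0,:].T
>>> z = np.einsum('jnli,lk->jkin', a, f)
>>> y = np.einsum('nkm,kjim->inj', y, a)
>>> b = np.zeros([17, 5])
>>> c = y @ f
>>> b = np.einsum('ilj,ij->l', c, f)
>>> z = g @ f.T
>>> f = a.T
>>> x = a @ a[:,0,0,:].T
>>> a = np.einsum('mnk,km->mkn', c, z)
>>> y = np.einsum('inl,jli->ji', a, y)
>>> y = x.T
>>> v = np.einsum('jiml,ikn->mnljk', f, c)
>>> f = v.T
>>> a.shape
(5, 7, 7)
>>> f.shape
(7, 2, 17, 7, 5)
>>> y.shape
(17, 5, 5, 17)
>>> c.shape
(5, 7, 7)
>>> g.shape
(7, 7)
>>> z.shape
(7, 5)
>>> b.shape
(7,)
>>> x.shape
(17, 5, 5, 17)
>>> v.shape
(5, 7, 17, 2, 7)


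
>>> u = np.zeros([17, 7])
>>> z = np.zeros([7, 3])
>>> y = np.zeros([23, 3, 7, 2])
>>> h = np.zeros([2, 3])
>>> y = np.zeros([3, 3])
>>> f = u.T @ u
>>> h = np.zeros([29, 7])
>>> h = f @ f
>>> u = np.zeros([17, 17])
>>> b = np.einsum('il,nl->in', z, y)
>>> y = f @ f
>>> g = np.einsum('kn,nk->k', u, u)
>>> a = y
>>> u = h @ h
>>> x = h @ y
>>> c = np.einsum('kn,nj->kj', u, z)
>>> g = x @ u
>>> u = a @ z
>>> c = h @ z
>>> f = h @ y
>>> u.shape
(7, 3)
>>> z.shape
(7, 3)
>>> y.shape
(7, 7)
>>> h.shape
(7, 7)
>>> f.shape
(7, 7)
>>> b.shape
(7, 3)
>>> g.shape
(7, 7)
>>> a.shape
(7, 7)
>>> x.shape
(7, 7)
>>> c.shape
(7, 3)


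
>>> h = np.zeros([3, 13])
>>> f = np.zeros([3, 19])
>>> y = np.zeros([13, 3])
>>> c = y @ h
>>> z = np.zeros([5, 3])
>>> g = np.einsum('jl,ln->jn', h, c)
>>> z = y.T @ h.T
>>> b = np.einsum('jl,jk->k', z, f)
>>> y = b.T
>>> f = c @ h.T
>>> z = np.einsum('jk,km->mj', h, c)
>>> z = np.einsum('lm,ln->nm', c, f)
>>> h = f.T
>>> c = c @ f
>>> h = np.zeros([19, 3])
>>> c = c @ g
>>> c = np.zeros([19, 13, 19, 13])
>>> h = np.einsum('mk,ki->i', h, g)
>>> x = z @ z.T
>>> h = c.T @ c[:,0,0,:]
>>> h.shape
(13, 19, 13, 13)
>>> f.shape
(13, 3)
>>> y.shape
(19,)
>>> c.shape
(19, 13, 19, 13)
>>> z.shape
(3, 13)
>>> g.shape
(3, 13)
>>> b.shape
(19,)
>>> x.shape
(3, 3)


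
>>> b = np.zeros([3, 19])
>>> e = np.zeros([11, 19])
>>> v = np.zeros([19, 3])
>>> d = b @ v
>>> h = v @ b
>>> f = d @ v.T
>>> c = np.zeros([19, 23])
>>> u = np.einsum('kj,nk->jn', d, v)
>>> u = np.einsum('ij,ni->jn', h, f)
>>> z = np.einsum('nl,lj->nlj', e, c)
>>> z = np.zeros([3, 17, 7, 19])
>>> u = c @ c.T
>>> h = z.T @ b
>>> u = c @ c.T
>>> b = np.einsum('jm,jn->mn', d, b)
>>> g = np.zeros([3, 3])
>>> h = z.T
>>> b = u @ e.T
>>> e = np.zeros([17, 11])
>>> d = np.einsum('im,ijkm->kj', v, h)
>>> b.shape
(19, 11)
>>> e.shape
(17, 11)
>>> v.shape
(19, 3)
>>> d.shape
(17, 7)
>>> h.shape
(19, 7, 17, 3)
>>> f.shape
(3, 19)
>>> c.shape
(19, 23)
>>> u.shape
(19, 19)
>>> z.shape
(3, 17, 7, 19)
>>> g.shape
(3, 3)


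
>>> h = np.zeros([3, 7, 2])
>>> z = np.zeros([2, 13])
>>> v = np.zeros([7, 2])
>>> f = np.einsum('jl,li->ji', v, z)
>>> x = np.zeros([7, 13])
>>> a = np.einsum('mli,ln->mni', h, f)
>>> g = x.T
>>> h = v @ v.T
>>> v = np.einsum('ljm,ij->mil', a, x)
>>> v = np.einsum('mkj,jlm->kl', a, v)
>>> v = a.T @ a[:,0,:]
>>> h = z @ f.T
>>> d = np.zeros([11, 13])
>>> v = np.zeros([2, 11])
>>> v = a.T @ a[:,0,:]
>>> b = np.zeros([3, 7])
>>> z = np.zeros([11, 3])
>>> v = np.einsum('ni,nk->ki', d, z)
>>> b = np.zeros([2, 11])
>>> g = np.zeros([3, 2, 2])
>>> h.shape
(2, 7)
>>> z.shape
(11, 3)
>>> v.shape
(3, 13)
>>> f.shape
(7, 13)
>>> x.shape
(7, 13)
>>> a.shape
(3, 13, 2)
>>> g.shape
(3, 2, 2)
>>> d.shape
(11, 13)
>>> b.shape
(2, 11)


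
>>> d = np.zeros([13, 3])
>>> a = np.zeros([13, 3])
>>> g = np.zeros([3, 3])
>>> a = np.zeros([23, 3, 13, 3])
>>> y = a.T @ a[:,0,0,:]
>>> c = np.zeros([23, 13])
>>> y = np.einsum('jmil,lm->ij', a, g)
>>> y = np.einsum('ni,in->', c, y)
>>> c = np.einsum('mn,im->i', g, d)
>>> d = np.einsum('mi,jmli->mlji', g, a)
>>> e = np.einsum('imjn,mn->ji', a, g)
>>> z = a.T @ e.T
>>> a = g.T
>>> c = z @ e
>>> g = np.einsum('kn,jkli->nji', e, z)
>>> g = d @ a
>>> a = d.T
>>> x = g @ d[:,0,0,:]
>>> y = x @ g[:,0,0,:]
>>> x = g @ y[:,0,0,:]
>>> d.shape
(3, 13, 23, 3)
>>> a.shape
(3, 23, 13, 3)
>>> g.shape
(3, 13, 23, 3)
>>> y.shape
(3, 13, 23, 3)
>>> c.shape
(3, 13, 3, 23)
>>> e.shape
(13, 23)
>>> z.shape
(3, 13, 3, 13)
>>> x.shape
(3, 13, 23, 3)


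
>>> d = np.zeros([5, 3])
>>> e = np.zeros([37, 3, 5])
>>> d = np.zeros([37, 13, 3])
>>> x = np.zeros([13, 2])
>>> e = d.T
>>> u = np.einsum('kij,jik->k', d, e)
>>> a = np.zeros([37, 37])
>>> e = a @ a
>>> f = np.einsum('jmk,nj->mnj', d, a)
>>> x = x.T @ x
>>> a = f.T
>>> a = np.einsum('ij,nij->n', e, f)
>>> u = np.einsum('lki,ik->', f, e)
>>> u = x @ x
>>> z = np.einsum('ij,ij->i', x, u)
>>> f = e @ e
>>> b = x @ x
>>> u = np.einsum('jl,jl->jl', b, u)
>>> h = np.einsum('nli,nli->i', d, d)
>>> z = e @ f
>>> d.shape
(37, 13, 3)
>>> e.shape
(37, 37)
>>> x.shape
(2, 2)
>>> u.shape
(2, 2)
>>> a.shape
(13,)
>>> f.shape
(37, 37)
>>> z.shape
(37, 37)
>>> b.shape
(2, 2)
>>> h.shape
(3,)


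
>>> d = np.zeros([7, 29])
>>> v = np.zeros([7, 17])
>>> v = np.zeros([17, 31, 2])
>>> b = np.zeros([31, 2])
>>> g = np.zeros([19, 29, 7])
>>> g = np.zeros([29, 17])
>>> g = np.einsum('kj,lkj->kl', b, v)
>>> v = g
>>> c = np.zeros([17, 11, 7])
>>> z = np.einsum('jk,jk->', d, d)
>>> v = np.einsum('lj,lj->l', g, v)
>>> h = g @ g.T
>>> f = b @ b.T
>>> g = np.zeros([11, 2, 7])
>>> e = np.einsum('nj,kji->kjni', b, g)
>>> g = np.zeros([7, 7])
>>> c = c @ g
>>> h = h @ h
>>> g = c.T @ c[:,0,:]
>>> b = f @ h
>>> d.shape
(7, 29)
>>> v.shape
(31,)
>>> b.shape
(31, 31)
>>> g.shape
(7, 11, 7)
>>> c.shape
(17, 11, 7)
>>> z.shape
()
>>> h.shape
(31, 31)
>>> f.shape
(31, 31)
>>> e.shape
(11, 2, 31, 7)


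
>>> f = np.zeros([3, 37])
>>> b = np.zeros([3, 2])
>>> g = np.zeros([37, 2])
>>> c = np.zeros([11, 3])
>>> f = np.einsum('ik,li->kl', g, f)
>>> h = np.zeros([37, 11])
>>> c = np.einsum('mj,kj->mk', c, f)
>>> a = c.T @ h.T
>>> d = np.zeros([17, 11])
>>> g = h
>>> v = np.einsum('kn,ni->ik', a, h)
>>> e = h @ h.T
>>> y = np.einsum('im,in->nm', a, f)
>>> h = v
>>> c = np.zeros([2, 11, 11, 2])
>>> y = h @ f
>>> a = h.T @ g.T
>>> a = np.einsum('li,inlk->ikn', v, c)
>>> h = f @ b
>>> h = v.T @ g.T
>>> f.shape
(2, 3)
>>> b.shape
(3, 2)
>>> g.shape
(37, 11)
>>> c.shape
(2, 11, 11, 2)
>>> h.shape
(2, 37)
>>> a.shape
(2, 2, 11)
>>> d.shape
(17, 11)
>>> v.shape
(11, 2)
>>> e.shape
(37, 37)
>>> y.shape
(11, 3)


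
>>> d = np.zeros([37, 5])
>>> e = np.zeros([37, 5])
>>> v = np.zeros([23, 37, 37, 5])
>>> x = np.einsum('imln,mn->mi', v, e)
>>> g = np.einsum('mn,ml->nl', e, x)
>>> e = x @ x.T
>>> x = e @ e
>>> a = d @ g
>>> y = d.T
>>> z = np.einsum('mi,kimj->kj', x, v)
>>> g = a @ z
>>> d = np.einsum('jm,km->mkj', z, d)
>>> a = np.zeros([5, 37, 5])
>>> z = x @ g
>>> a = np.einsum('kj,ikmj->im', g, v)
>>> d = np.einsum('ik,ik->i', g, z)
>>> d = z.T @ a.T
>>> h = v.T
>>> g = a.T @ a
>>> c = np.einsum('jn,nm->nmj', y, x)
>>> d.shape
(5, 23)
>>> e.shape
(37, 37)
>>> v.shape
(23, 37, 37, 5)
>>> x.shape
(37, 37)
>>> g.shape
(37, 37)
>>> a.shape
(23, 37)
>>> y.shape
(5, 37)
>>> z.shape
(37, 5)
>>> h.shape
(5, 37, 37, 23)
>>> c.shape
(37, 37, 5)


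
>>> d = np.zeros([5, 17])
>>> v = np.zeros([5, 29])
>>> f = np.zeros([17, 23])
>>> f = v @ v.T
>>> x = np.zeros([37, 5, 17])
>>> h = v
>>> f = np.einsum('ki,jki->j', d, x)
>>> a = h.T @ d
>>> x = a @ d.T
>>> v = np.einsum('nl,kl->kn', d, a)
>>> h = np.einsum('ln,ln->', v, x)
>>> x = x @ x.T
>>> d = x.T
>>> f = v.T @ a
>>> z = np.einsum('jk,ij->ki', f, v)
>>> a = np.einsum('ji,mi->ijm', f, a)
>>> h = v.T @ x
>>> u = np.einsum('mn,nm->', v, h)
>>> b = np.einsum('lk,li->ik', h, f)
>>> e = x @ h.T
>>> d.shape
(29, 29)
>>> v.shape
(29, 5)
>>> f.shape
(5, 17)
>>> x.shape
(29, 29)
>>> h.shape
(5, 29)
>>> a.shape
(17, 5, 29)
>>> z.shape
(17, 29)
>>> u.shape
()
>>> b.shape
(17, 29)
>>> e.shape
(29, 5)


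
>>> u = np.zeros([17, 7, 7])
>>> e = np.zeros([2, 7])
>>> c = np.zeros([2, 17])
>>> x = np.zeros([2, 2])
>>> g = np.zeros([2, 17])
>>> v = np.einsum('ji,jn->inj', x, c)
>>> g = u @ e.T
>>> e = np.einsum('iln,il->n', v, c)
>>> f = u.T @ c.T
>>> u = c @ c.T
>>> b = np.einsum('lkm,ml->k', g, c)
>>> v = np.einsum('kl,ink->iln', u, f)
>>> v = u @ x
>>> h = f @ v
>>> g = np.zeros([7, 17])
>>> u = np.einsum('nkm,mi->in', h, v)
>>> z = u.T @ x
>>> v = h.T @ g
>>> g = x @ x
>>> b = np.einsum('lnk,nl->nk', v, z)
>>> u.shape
(2, 7)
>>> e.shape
(2,)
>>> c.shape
(2, 17)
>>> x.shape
(2, 2)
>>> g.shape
(2, 2)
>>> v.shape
(2, 7, 17)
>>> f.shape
(7, 7, 2)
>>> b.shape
(7, 17)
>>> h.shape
(7, 7, 2)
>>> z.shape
(7, 2)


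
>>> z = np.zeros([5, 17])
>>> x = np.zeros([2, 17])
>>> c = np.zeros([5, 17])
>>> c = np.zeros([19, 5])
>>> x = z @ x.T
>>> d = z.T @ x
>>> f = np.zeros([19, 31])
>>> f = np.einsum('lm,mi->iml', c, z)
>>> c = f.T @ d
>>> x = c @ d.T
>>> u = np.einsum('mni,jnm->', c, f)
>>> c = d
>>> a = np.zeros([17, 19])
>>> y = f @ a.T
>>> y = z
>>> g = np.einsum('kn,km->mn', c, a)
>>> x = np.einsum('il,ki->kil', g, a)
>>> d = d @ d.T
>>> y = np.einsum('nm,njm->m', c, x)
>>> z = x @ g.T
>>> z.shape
(17, 19, 19)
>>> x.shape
(17, 19, 2)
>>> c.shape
(17, 2)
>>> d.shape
(17, 17)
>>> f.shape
(17, 5, 19)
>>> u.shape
()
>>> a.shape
(17, 19)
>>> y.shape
(2,)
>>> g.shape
(19, 2)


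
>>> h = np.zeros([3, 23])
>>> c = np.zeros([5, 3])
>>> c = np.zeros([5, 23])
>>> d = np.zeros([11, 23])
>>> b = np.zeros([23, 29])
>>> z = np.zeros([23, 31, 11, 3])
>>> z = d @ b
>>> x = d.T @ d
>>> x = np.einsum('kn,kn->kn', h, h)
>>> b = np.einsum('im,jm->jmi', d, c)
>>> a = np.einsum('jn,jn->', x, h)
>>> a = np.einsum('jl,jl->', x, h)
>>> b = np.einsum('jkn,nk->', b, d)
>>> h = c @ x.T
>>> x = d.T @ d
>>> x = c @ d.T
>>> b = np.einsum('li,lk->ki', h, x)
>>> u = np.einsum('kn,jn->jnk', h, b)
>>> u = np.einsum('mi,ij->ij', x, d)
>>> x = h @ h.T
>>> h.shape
(5, 3)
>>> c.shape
(5, 23)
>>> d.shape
(11, 23)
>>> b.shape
(11, 3)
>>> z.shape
(11, 29)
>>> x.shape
(5, 5)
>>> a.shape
()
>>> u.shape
(11, 23)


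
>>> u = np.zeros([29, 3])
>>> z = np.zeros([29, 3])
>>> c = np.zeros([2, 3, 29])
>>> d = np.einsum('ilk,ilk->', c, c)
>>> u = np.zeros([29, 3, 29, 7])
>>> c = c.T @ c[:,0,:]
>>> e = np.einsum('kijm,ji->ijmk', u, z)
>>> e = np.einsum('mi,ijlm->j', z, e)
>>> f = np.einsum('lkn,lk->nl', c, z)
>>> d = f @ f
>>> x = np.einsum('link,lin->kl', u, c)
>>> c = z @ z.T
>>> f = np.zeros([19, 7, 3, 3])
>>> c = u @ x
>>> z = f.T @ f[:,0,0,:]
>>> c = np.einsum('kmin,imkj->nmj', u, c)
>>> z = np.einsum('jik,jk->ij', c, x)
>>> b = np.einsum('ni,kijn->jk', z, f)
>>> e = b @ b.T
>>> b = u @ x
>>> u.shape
(29, 3, 29, 7)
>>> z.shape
(3, 7)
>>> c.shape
(7, 3, 29)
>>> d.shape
(29, 29)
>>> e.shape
(3, 3)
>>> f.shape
(19, 7, 3, 3)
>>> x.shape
(7, 29)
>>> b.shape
(29, 3, 29, 29)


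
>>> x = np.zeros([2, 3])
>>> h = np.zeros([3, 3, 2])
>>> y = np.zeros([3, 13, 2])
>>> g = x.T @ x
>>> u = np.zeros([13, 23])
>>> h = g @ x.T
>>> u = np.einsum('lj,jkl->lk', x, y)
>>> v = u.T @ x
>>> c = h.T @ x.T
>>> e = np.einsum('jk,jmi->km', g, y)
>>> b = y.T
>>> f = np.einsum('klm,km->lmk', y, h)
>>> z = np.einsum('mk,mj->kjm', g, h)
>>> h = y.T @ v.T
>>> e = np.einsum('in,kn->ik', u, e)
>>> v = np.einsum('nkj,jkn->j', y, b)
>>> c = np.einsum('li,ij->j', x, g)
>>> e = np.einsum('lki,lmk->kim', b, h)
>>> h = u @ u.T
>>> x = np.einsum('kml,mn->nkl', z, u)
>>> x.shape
(13, 3, 3)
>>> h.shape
(2, 2)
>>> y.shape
(3, 13, 2)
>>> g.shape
(3, 3)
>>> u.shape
(2, 13)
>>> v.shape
(2,)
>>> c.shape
(3,)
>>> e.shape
(13, 3, 13)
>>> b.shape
(2, 13, 3)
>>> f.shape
(13, 2, 3)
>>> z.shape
(3, 2, 3)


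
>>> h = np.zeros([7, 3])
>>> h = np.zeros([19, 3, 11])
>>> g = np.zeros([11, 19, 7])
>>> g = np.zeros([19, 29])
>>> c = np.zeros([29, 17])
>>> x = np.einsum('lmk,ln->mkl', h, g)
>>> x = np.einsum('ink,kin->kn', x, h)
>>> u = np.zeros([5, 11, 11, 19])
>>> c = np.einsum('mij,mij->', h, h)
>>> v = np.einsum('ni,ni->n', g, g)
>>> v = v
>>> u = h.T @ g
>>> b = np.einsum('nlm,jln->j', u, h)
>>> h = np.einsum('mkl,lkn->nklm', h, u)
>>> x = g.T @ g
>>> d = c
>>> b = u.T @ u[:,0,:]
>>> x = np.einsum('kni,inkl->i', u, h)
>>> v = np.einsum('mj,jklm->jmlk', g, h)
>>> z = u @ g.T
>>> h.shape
(29, 3, 11, 19)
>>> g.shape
(19, 29)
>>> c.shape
()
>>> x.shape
(29,)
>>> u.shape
(11, 3, 29)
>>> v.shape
(29, 19, 11, 3)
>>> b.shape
(29, 3, 29)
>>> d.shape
()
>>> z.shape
(11, 3, 19)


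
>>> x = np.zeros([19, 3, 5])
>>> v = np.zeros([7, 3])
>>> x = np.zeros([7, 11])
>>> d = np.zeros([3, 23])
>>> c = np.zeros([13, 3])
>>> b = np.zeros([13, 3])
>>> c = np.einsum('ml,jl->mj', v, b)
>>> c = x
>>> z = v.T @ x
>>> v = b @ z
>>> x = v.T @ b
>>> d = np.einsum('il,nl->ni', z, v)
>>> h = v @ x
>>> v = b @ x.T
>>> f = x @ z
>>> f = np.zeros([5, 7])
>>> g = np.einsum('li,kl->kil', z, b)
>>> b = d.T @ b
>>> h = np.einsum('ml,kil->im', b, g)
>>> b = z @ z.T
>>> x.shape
(11, 3)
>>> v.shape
(13, 11)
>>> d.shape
(13, 3)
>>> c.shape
(7, 11)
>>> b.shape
(3, 3)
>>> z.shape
(3, 11)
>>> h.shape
(11, 3)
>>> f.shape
(5, 7)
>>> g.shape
(13, 11, 3)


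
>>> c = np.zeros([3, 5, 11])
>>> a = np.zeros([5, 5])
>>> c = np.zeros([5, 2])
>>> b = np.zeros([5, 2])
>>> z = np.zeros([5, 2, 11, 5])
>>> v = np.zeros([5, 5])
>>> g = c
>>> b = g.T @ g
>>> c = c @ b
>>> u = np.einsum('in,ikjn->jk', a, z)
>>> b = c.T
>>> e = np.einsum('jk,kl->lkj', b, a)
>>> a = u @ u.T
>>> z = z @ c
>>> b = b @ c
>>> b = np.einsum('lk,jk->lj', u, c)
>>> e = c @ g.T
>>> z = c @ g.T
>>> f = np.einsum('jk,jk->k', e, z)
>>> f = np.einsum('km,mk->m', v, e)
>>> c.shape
(5, 2)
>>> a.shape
(11, 11)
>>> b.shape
(11, 5)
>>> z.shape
(5, 5)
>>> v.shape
(5, 5)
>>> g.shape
(5, 2)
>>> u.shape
(11, 2)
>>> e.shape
(5, 5)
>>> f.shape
(5,)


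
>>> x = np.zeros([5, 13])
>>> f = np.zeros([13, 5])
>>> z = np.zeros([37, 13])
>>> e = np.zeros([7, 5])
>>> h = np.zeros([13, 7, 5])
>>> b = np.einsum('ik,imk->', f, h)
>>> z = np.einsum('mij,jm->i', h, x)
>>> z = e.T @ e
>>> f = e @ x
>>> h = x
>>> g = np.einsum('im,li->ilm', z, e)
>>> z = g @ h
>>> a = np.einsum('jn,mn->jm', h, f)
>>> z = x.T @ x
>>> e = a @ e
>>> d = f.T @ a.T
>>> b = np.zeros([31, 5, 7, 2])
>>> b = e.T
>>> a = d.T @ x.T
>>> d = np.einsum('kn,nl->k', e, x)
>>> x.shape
(5, 13)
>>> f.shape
(7, 13)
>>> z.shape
(13, 13)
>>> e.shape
(5, 5)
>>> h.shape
(5, 13)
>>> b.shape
(5, 5)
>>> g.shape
(5, 7, 5)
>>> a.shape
(5, 5)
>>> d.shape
(5,)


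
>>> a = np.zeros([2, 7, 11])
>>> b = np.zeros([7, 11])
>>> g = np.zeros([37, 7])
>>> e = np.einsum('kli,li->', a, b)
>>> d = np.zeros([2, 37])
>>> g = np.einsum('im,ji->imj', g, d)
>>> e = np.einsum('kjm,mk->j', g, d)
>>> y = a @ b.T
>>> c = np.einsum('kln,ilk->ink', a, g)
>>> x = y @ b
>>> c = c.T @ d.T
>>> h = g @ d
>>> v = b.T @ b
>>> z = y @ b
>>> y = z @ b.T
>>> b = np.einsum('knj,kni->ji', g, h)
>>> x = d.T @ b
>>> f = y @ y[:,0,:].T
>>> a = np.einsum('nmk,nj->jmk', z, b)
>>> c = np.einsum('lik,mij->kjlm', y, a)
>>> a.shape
(37, 7, 11)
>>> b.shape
(2, 37)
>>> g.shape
(37, 7, 2)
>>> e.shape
(7,)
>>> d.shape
(2, 37)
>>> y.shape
(2, 7, 7)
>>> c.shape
(7, 11, 2, 37)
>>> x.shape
(37, 37)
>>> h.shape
(37, 7, 37)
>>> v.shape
(11, 11)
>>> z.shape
(2, 7, 11)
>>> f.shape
(2, 7, 2)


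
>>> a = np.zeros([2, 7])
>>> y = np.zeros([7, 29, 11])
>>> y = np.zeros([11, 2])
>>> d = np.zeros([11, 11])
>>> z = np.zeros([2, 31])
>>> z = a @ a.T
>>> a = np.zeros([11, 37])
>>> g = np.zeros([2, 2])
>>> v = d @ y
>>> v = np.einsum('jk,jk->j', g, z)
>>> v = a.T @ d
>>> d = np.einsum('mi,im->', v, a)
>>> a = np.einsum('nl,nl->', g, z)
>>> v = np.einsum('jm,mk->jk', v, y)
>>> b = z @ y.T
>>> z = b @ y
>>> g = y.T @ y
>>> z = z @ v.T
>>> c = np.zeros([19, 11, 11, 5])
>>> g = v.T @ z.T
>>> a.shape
()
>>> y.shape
(11, 2)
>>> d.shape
()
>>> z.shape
(2, 37)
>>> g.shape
(2, 2)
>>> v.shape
(37, 2)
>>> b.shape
(2, 11)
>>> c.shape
(19, 11, 11, 5)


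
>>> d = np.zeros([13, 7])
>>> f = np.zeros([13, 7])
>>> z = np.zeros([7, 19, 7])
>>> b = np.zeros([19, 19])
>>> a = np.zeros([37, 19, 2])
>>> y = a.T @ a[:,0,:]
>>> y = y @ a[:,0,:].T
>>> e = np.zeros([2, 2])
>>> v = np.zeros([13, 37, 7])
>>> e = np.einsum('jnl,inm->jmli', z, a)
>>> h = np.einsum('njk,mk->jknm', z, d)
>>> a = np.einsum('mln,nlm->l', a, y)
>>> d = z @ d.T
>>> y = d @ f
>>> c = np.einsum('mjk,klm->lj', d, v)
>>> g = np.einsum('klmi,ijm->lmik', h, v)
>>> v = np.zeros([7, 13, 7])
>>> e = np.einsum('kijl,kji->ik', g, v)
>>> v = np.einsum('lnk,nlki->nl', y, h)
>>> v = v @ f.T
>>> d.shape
(7, 19, 13)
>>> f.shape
(13, 7)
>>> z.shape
(7, 19, 7)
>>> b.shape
(19, 19)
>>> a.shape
(19,)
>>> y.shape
(7, 19, 7)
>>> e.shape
(7, 7)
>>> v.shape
(19, 13)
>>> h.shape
(19, 7, 7, 13)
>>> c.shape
(37, 19)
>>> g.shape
(7, 7, 13, 19)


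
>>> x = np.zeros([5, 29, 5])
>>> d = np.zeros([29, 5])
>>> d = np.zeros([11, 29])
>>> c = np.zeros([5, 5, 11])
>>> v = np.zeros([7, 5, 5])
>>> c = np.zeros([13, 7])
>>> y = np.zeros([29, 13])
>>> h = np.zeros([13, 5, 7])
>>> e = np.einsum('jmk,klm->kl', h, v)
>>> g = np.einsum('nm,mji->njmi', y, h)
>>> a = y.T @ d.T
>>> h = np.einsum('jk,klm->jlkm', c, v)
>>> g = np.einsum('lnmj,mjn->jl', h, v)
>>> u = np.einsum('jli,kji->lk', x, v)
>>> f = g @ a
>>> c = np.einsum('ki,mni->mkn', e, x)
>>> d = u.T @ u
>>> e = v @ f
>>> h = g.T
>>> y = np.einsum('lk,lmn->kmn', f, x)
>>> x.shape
(5, 29, 5)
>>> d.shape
(7, 7)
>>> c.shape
(5, 7, 29)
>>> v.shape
(7, 5, 5)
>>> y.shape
(11, 29, 5)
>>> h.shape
(13, 5)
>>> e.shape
(7, 5, 11)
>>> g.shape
(5, 13)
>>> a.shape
(13, 11)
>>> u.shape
(29, 7)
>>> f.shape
(5, 11)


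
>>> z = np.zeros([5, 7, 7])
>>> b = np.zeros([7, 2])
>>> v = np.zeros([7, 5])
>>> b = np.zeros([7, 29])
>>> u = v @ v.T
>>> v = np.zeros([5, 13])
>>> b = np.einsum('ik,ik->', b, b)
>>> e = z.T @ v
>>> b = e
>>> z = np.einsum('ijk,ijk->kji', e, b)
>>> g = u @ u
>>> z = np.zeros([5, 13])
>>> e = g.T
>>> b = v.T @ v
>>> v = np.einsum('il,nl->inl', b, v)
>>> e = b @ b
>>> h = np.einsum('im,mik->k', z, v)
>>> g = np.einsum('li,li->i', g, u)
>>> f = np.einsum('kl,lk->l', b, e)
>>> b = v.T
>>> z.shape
(5, 13)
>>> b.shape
(13, 5, 13)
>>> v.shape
(13, 5, 13)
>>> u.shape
(7, 7)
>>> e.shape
(13, 13)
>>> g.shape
(7,)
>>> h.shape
(13,)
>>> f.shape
(13,)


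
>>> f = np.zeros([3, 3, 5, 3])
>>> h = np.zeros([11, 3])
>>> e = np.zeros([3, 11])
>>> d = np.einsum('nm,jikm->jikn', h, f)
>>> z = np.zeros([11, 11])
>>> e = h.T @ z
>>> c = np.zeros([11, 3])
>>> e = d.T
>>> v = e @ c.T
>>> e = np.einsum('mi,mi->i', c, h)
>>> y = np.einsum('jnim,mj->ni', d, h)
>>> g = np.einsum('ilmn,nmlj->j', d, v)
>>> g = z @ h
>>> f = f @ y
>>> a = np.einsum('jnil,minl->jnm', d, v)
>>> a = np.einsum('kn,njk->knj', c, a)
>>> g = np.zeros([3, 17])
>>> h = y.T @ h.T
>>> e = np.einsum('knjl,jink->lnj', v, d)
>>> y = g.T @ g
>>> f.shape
(3, 3, 5, 5)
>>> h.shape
(5, 11)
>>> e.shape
(11, 5, 3)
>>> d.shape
(3, 3, 5, 11)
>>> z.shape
(11, 11)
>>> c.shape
(11, 3)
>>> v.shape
(11, 5, 3, 11)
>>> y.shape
(17, 17)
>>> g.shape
(3, 17)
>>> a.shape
(11, 3, 3)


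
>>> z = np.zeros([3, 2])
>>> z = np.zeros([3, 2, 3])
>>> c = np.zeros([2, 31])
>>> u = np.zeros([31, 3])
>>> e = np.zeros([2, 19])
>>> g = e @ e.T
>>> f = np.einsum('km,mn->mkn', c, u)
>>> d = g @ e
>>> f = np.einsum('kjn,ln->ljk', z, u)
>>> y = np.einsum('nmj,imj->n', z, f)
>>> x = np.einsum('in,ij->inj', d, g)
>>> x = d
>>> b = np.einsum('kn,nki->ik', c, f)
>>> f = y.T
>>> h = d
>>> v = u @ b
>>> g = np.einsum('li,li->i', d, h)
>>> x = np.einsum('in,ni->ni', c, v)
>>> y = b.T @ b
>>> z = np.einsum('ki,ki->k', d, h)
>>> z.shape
(2,)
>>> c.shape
(2, 31)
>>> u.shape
(31, 3)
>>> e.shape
(2, 19)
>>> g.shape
(19,)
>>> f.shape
(3,)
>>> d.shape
(2, 19)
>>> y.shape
(2, 2)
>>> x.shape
(31, 2)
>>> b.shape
(3, 2)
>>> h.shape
(2, 19)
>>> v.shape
(31, 2)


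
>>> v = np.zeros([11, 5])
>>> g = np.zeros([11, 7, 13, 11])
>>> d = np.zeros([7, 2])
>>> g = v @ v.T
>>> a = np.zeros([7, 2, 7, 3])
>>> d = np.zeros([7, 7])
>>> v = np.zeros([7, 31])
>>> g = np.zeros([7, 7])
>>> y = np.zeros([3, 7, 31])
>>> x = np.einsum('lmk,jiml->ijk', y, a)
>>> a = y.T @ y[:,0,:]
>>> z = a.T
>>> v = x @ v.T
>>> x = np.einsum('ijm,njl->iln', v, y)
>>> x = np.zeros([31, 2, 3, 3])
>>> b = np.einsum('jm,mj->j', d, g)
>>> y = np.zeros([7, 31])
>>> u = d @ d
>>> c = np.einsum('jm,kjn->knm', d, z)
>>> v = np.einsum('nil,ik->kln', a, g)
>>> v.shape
(7, 31, 31)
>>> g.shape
(7, 7)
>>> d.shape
(7, 7)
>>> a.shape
(31, 7, 31)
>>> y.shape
(7, 31)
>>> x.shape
(31, 2, 3, 3)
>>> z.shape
(31, 7, 31)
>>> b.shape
(7,)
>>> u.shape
(7, 7)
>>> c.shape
(31, 31, 7)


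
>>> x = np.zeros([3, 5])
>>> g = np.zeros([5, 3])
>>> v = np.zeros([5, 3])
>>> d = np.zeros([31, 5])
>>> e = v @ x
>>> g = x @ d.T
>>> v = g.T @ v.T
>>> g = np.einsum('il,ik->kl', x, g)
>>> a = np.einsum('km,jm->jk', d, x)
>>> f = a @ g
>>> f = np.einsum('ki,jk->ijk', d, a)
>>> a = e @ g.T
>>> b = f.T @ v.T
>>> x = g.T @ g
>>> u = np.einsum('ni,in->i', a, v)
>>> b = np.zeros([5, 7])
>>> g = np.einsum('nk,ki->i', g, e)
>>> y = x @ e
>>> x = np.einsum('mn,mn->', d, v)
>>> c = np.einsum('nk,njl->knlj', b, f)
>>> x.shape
()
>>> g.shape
(5,)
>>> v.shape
(31, 5)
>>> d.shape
(31, 5)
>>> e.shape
(5, 5)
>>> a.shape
(5, 31)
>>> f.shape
(5, 3, 31)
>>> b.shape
(5, 7)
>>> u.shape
(31,)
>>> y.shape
(5, 5)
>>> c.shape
(7, 5, 31, 3)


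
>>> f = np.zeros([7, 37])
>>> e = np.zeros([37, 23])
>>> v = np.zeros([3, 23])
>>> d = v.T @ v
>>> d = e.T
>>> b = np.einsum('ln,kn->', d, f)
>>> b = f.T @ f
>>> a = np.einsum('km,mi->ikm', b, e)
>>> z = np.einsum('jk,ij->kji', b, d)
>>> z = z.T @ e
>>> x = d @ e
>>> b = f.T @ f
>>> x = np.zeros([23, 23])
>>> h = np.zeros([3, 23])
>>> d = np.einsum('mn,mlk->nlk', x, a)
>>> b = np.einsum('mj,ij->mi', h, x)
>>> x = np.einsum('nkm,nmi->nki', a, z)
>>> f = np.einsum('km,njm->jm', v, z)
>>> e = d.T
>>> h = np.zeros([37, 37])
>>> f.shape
(37, 23)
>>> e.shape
(37, 37, 23)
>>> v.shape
(3, 23)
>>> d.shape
(23, 37, 37)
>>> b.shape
(3, 23)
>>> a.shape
(23, 37, 37)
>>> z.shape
(23, 37, 23)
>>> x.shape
(23, 37, 23)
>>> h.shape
(37, 37)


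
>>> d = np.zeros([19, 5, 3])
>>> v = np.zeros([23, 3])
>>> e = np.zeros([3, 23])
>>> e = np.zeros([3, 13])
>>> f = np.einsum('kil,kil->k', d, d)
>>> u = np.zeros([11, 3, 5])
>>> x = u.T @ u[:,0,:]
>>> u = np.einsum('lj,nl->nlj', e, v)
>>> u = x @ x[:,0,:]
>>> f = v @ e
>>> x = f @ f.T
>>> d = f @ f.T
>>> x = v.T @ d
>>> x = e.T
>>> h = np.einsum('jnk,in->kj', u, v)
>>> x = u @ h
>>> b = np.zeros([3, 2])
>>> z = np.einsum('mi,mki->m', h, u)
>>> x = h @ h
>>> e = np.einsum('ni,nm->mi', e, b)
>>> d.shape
(23, 23)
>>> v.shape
(23, 3)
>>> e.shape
(2, 13)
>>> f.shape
(23, 13)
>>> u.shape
(5, 3, 5)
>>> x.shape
(5, 5)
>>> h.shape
(5, 5)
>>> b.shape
(3, 2)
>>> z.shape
(5,)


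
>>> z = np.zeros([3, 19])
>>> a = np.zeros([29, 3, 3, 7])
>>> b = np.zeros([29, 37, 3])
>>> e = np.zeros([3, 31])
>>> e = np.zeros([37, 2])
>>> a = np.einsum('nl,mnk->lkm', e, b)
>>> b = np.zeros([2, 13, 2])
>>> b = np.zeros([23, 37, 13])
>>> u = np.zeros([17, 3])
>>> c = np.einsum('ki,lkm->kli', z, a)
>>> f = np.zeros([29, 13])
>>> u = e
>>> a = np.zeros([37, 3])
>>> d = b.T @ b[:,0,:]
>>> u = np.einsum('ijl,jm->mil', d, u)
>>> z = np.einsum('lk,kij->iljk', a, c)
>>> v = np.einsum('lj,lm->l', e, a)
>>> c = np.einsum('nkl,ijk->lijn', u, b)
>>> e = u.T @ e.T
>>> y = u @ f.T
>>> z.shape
(2, 37, 19, 3)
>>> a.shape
(37, 3)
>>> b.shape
(23, 37, 13)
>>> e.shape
(13, 13, 37)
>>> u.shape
(2, 13, 13)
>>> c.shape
(13, 23, 37, 2)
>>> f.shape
(29, 13)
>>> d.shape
(13, 37, 13)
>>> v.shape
(37,)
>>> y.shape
(2, 13, 29)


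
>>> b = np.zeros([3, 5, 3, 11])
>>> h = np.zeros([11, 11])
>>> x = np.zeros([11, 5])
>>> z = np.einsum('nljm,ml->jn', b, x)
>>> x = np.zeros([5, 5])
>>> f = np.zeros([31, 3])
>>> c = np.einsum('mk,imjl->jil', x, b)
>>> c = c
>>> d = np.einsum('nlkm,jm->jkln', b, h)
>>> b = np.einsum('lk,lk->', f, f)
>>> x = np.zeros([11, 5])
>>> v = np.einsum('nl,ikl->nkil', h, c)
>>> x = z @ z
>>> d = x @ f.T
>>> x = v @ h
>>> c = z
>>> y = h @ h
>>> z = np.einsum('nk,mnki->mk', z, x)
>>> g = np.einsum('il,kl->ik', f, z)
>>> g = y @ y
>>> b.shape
()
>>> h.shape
(11, 11)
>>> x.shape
(11, 3, 3, 11)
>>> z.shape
(11, 3)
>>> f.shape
(31, 3)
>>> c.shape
(3, 3)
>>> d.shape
(3, 31)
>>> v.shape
(11, 3, 3, 11)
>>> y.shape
(11, 11)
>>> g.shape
(11, 11)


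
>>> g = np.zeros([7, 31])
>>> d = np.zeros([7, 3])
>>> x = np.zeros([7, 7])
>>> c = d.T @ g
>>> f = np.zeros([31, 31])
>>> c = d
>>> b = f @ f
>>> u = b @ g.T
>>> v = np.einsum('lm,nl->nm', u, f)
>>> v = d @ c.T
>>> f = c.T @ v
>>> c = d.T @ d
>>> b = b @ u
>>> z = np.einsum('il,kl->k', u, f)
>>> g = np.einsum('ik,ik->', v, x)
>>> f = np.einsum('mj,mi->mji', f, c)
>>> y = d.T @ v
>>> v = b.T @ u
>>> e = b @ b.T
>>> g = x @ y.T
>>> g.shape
(7, 3)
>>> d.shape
(7, 3)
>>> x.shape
(7, 7)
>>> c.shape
(3, 3)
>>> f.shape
(3, 7, 3)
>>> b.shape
(31, 7)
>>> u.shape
(31, 7)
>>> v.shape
(7, 7)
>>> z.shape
(3,)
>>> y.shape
(3, 7)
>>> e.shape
(31, 31)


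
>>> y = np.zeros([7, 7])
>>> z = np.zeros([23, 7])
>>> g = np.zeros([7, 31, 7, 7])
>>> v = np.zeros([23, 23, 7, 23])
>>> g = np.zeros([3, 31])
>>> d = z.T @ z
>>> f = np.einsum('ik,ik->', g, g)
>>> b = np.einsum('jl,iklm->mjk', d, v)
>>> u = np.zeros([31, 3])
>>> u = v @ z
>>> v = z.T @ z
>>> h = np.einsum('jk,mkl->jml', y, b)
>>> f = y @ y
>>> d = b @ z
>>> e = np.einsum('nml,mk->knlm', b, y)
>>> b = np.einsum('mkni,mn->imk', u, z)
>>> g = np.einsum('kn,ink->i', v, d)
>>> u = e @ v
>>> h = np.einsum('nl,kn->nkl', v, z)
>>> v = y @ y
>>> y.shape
(7, 7)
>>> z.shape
(23, 7)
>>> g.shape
(23,)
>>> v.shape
(7, 7)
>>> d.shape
(23, 7, 7)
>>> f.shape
(7, 7)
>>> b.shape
(7, 23, 23)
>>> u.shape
(7, 23, 23, 7)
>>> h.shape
(7, 23, 7)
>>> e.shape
(7, 23, 23, 7)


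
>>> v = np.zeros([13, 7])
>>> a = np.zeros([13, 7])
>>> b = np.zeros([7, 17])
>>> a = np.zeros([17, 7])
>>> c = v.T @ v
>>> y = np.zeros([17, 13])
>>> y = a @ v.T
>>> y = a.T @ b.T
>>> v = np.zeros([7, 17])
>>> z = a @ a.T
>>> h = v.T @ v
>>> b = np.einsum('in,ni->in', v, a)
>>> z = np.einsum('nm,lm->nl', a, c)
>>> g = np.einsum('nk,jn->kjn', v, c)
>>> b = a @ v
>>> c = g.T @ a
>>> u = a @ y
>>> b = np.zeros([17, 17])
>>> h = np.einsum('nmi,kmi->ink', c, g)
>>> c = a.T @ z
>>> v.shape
(7, 17)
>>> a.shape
(17, 7)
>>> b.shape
(17, 17)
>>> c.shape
(7, 7)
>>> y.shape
(7, 7)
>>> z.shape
(17, 7)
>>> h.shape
(7, 7, 17)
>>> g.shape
(17, 7, 7)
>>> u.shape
(17, 7)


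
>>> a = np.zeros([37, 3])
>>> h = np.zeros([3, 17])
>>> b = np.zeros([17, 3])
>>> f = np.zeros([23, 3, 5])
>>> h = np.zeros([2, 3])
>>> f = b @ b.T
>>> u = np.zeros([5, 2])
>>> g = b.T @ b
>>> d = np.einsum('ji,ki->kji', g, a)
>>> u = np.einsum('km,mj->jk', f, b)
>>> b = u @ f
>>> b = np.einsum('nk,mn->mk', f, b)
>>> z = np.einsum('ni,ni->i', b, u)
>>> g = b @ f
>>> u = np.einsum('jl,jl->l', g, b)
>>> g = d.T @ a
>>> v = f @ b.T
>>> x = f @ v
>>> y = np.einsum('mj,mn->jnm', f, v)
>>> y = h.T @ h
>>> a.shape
(37, 3)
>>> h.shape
(2, 3)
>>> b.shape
(3, 17)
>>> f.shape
(17, 17)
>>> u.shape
(17,)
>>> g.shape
(3, 3, 3)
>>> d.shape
(37, 3, 3)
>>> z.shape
(17,)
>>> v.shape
(17, 3)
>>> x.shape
(17, 3)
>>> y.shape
(3, 3)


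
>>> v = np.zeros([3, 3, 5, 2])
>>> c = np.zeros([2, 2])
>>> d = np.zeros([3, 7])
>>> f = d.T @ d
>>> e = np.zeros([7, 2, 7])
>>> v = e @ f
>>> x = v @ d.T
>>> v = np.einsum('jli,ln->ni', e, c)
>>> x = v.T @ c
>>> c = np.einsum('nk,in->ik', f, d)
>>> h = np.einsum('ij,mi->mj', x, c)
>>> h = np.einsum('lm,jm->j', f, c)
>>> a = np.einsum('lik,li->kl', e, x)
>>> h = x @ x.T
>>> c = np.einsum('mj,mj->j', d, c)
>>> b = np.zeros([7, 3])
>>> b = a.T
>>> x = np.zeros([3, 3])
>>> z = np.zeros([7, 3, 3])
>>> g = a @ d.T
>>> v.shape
(2, 7)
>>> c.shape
(7,)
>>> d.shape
(3, 7)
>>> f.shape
(7, 7)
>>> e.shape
(7, 2, 7)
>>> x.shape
(3, 3)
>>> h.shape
(7, 7)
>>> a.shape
(7, 7)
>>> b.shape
(7, 7)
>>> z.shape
(7, 3, 3)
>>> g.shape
(7, 3)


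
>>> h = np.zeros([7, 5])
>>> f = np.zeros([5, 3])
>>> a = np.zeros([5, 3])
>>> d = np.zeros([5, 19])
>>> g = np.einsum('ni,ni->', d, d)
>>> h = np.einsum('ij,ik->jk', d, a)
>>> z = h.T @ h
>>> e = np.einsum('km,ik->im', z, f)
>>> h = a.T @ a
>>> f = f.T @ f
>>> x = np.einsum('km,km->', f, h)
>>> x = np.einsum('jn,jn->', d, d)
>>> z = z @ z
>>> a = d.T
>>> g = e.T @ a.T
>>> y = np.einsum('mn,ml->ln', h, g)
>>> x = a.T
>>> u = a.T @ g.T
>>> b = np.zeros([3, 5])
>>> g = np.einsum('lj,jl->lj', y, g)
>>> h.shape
(3, 3)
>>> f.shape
(3, 3)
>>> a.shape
(19, 5)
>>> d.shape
(5, 19)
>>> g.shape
(19, 3)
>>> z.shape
(3, 3)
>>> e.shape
(5, 3)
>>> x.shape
(5, 19)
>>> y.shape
(19, 3)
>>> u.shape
(5, 3)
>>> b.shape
(3, 5)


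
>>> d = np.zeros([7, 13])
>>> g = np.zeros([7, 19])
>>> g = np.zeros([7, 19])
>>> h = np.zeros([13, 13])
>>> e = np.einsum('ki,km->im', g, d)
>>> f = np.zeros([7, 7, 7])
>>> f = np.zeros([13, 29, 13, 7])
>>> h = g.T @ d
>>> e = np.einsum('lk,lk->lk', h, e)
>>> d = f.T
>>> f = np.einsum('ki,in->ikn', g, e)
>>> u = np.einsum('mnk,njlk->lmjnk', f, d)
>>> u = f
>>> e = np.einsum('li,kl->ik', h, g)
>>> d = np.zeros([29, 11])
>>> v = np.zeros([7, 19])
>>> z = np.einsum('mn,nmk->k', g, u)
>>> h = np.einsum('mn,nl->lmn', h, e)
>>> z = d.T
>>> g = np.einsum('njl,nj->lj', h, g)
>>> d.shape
(29, 11)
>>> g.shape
(13, 19)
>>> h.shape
(7, 19, 13)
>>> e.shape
(13, 7)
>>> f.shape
(19, 7, 13)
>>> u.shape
(19, 7, 13)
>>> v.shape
(7, 19)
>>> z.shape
(11, 29)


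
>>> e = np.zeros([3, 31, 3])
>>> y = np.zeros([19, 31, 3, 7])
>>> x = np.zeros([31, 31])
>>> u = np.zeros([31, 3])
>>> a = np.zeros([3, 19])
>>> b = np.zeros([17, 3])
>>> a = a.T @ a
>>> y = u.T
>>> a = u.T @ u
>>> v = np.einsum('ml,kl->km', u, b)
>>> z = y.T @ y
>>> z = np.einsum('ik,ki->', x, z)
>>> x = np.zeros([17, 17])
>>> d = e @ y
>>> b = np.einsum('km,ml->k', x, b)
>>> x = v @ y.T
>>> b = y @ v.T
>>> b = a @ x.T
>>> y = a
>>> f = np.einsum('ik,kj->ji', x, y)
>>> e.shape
(3, 31, 3)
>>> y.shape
(3, 3)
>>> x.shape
(17, 3)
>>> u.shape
(31, 3)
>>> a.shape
(3, 3)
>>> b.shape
(3, 17)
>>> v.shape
(17, 31)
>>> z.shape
()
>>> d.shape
(3, 31, 31)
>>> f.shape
(3, 17)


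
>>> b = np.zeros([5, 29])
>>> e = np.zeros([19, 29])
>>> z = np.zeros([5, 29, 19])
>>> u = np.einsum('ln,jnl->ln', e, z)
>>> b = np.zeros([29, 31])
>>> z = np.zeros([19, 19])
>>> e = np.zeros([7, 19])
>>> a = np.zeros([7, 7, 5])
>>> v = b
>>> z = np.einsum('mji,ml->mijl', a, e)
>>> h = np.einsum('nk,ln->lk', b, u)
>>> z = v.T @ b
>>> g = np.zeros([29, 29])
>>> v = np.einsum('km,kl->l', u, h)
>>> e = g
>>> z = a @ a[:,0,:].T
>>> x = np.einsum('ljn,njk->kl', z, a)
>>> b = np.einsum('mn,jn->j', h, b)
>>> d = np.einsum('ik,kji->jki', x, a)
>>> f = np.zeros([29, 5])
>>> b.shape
(29,)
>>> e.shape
(29, 29)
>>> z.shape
(7, 7, 7)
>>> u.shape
(19, 29)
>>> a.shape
(7, 7, 5)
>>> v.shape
(31,)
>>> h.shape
(19, 31)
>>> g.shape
(29, 29)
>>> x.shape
(5, 7)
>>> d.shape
(7, 7, 5)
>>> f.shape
(29, 5)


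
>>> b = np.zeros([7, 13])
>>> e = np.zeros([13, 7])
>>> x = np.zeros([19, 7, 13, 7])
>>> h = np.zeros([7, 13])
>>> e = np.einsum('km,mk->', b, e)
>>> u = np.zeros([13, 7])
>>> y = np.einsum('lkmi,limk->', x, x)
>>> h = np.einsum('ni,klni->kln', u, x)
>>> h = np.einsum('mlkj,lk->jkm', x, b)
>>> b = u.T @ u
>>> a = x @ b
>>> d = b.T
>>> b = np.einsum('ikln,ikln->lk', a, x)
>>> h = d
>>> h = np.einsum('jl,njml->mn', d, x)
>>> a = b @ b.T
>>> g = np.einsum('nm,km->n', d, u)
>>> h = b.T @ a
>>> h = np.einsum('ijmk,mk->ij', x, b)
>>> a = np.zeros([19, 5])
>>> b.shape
(13, 7)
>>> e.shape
()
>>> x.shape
(19, 7, 13, 7)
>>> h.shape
(19, 7)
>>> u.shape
(13, 7)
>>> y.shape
()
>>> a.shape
(19, 5)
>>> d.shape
(7, 7)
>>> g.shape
(7,)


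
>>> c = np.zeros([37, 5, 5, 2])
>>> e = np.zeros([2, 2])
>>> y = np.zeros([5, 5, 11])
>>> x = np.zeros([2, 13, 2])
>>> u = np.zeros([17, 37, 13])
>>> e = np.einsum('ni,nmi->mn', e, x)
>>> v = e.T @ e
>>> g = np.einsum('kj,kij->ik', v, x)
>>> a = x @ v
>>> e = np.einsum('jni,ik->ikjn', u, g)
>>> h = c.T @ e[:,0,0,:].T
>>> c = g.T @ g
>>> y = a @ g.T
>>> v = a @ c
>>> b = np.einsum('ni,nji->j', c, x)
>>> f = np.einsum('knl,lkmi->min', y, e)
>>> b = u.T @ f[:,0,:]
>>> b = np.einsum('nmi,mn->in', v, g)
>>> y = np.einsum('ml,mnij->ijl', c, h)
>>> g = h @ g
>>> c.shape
(2, 2)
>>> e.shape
(13, 2, 17, 37)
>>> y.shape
(5, 13, 2)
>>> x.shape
(2, 13, 2)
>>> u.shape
(17, 37, 13)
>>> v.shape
(2, 13, 2)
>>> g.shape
(2, 5, 5, 2)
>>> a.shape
(2, 13, 2)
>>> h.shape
(2, 5, 5, 13)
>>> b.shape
(2, 2)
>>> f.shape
(17, 37, 13)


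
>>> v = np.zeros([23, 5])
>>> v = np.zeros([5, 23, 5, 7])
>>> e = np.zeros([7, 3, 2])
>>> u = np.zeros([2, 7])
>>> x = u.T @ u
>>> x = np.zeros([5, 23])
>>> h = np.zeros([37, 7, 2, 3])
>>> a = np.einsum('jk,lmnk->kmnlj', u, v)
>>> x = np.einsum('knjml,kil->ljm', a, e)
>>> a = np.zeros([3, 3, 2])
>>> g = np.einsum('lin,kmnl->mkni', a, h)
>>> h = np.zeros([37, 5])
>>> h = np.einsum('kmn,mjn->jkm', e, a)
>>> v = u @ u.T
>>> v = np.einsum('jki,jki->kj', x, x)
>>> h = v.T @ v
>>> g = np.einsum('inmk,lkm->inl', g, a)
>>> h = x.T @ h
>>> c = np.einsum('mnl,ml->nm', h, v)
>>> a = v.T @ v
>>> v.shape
(5, 2)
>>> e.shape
(7, 3, 2)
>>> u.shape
(2, 7)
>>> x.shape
(2, 5, 5)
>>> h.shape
(5, 5, 2)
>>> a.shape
(2, 2)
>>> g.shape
(7, 37, 3)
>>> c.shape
(5, 5)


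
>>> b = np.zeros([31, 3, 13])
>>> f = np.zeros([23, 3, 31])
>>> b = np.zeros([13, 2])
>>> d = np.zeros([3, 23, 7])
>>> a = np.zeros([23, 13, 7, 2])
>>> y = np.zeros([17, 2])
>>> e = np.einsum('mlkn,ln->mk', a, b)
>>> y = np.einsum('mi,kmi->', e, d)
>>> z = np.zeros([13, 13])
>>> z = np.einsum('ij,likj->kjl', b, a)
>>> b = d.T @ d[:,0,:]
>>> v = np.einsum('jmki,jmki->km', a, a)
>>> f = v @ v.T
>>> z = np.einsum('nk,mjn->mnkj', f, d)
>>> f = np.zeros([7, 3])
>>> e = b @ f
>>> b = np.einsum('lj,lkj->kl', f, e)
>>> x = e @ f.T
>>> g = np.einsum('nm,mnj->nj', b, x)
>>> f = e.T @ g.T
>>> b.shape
(23, 7)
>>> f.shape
(3, 23, 23)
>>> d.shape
(3, 23, 7)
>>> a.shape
(23, 13, 7, 2)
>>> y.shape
()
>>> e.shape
(7, 23, 3)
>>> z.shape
(3, 7, 7, 23)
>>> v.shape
(7, 13)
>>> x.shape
(7, 23, 7)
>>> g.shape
(23, 7)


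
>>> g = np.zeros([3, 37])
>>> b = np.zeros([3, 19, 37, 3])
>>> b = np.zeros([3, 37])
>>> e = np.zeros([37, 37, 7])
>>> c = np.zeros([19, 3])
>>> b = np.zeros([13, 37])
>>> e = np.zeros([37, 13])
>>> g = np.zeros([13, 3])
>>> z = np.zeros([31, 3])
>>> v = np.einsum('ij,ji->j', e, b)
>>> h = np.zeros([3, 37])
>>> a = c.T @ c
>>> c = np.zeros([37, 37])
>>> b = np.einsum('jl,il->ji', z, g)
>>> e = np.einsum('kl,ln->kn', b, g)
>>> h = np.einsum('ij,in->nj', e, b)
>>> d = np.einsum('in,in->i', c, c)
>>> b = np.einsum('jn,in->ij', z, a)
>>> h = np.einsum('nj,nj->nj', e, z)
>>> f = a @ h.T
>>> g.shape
(13, 3)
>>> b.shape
(3, 31)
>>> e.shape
(31, 3)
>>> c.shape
(37, 37)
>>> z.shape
(31, 3)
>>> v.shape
(13,)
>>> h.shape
(31, 3)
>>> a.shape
(3, 3)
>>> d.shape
(37,)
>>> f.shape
(3, 31)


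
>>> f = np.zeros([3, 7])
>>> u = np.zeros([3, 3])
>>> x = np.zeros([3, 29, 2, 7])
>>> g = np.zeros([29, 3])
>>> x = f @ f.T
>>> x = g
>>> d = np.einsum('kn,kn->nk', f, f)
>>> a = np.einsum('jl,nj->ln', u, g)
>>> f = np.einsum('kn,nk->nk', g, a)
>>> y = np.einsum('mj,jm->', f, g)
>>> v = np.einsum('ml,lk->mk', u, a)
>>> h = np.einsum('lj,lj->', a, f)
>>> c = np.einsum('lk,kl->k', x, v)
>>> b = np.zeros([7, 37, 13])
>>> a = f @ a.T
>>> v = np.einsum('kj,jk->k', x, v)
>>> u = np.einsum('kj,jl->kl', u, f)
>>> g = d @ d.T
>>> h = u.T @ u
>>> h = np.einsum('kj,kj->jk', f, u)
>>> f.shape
(3, 29)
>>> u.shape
(3, 29)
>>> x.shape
(29, 3)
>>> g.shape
(7, 7)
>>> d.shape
(7, 3)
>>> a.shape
(3, 3)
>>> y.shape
()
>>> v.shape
(29,)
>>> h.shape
(29, 3)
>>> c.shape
(3,)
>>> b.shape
(7, 37, 13)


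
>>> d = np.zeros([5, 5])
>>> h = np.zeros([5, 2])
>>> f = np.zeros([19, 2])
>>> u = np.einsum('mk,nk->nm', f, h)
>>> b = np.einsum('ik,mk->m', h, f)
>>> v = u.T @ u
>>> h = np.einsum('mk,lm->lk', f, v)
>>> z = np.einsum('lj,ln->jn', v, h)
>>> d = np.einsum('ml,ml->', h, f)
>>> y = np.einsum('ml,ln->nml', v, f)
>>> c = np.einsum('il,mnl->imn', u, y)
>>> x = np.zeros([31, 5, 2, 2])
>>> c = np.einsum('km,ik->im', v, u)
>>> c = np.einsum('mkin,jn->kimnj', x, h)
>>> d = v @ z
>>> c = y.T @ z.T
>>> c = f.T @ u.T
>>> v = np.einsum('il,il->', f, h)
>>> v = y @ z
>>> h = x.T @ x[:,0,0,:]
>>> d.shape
(19, 2)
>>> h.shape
(2, 2, 5, 2)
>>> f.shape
(19, 2)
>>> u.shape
(5, 19)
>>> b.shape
(19,)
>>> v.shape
(2, 19, 2)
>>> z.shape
(19, 2)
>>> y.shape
(2, 19, 19)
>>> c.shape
(2, 5)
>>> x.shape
(31, 5, 2, 2)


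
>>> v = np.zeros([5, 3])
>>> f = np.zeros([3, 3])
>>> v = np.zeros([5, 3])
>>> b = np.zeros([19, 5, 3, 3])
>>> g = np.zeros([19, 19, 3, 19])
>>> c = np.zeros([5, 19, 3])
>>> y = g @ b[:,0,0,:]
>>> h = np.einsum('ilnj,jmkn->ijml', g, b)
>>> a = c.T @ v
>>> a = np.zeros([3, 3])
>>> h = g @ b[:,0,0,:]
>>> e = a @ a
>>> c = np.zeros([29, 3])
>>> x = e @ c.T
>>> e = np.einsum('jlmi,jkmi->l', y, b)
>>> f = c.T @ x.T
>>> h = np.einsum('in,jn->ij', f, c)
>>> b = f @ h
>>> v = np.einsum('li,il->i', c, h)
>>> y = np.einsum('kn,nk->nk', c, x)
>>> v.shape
(3,)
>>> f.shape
(3, 3)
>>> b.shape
(3, 29)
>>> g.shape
(19, 19, 3, 19)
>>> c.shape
(29, 3)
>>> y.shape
(3, 29)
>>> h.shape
(3, 29)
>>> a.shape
(3, 3)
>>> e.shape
(19,)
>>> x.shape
(3, 29)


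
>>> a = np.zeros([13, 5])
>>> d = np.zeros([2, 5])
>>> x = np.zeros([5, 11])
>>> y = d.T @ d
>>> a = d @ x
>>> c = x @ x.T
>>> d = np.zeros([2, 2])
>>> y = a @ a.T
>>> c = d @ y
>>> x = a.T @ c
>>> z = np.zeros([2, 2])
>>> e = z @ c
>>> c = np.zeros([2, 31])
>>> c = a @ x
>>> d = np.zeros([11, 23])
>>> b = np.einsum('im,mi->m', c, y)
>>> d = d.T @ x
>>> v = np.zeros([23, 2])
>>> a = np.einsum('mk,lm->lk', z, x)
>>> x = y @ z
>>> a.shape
(11, 2)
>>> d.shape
(23, 2)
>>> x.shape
(2, 2)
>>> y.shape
(2, 2)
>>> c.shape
(2, 2)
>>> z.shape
(2, 2)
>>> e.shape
(2, 2)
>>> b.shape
(2,)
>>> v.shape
(23, 2)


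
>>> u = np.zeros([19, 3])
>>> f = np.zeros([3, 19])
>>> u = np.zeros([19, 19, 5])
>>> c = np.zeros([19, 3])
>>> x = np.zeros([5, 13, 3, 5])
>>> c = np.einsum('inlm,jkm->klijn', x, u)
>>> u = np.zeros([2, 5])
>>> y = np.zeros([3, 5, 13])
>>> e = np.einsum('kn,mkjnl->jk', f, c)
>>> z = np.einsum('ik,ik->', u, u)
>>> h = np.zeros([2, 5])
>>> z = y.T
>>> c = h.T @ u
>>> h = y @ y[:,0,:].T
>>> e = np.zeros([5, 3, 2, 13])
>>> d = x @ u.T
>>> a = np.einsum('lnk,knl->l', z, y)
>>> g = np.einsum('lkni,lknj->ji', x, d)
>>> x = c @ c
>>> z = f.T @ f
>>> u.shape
(2, 5)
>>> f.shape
(3, 19)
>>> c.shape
(5, 5)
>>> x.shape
(5, 5)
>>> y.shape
(3, 5, 13)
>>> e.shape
(5, 3, 2, 13)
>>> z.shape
(19, 19)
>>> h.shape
(3, 5, 3)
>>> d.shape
(5, 13, 3, 2)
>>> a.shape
(13,)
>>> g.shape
(2, 5)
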